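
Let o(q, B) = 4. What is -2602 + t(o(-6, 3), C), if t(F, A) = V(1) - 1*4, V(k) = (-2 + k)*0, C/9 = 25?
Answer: -2606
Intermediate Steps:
C = 225 (C = 9*25 = 225)
V(k) = 0
t(F, A) = -4 (t(F, A) = 0 - 1*4 = 0 - 4 = -4)
-2602 + t(o(-6, 3), C) = -2602 - 4 = -2606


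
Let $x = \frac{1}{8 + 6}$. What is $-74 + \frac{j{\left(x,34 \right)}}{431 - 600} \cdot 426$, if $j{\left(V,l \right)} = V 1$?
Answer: $- \frac{87755}{1183} \approx -74.18$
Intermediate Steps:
$x = \frac{1}{14} \approx 0.071429$
$j{\left(V,l \right)} = V$
$-74 + \frac{j{\left(x,34 \right)}}{431 - 600} \cdot 426 = -74 + \frac{1}{14 \left(431 - 600\right)} 426 = -74 + \frac{1}{14 \left(-169\right)} 426 = -74 + \frac{1}{14} \left(- \frac{1}{169}\right) 426 = -74 - \frac{213}{1183} = - \frac{87755}{1183}$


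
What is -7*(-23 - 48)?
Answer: 497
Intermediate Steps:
-7*(-23 - 48) = -7*(-71) = 497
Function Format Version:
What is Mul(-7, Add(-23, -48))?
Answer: 497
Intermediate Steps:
Mul(-7, Add(-23, -48)) = Mul(-7, -71) = 497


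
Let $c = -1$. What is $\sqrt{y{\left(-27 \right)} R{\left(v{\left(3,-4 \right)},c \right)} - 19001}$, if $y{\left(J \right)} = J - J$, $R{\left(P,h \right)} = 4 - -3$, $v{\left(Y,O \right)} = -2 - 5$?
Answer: $i \sqrt{19001} \approx 137.84 i$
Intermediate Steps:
$v{\left(Y,O \right)} = -7$ ($v{\left(Y,O \right)} = -2 - 5 = -7$)
$R{\left(P,h \right)} = 7$ ($R{\left(P,h \right)} = 4 + 3 = 7$)
$y{\left(J \right)} = 0$
$\sqrt{y{\left(-27 \right)} R{\left(v{\left(3,-4 \right)},c \right)} - 19001} = \sqrt{0 \cdot 7 - 19001} = \sqrt{0 - 19001} = \sqrt{-19001} = i \sqrt{19001}$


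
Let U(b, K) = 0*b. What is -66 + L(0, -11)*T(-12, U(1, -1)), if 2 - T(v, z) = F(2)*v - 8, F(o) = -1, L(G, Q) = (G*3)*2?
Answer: -66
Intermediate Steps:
L(G, Q) = 6*G (L(G, Q) = (3*G)*2 = 6*G)
U(b, K) = 0
T(v, z) = 10 + v (T(v, z) = 2 - (-v - 8) = 2 - (-8 - v) = 2 + (8 + v) = 10 + v)
-66 + L(0, -11)*T(-12, U(1, -1)) = -66 + (6*0)*(10 - 12) = -66 + 0*(-2) = -66 + 0 = -66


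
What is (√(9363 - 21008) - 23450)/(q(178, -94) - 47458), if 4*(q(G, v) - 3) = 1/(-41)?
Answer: 549400/1111803 - 164*I*√11645/7782621 ≈ 0.49415 - 0.002274*I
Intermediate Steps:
q(G, v) = 491/164 (q(G, v) = 3 + (¼)/(-41) = 3 + (¼)*(-1/41) = 3 - 1/164 = 491/164)
(√(9363 - 21008) - 23450)/(q(178, -94) - 47458) = (√(9363 - 21008) - 23450)/(491/164 - 47458) = (√(-11645) - 23450)/(-7782621/164) = (I*√11645 - 23450)*(-164/7782621) = (-23450 + I*√11645)*(-164/7782621) = 549400/1111803 - 164*I*√11645/7782621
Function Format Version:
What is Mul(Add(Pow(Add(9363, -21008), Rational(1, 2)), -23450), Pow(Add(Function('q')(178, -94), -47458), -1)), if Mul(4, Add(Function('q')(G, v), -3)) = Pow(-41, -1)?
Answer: Add(Rational(549400, 1111803), Mul(Rational(-164, 7782621), I, Pow(11645, Rational(1, 2)))) ≈ Add(0.49415, Mul(-0.0022740, I))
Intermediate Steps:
Function('q')(G, v) = Rational(491, 164) (Function('q')(G, v) = Add(3, Mul(Rational(1, 4), Pow(-41, -1))) = Add(3, Mul(Rational(1, 4), Rational(-1, 41))) = Add(3, Rational(-1, 164)) = Rational(491, 164))
Mul(Add(Pow(Add(9363, -21008), Rational(1, 2)), -23450), Pow(Add(Function('q')(178, -94), -47458), -1)) = Mul(Add(Pow(Add(9363, -21008), Rational(1, 2)), -23450), Pow(Add(Rational(491, 164), -47458), -1)) = Mul(Add(Pow(-11645, Rational(1, 2)), -23450), Pow(Rational(-7782621, 164), -1)) = Mul(Add(Mul(I, Pow(11645, Rational(1, 2))), -23450), Rational(-164, 7782621)) = Mul(Add(-23450, Mul(I, Pow(11645, Rational(1, 2)))), Rational(-164, 7782621)) = Add(Rational(549400, 1111803), Mul(Rational(-164, 7782621), I, Pow(11645, Rational(1, 2))))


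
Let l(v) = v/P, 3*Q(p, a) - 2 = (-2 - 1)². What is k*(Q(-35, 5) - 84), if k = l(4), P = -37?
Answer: 964/111 ≈ 8.6847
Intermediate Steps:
Q(p, a) = 11/3 (Q(p, a) = ⅔ + (-2 - 1)²/3 = ⅔ + (⅓)*(-3)² = ⅔ + (⅓)*9 = ⅔ + 3 = 11/3)
l(v) = -v/37 (l(v) = v/(-37) = v*(-1/37) = -v/37)
k = -4/37 (k = -1/37*4 = -4/37 ≈ -0.10811)
k*(Q(-35, 5) - 84) = -4*(11/3 - 84)/37 = -4/37*(-241/3) = 964/111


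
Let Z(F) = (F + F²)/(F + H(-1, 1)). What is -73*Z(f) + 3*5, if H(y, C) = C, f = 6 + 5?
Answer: -788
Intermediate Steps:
f = 11
Z(F) = (F + F²)/(1 + F) (Z(F) = (F + F²)/(F + 1) = (F + F²)/(1 + F))
-73*Z(f) + 3*5 = -73*11 + 3*5 = -803 + 15 = -788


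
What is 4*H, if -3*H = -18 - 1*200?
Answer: 872/3 ≈ 290.67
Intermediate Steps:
H = 218/3 (H = -(-18 - 1*200)/3 = -(-18 - 200)/3 = -⅓*(-218) = 218/3 ≈ 72.667)
4*H = 4*(218/3) = 872/3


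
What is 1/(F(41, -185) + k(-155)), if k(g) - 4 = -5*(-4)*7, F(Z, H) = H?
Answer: -1/41 ≈ -0.024390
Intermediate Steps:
k(g) = 144 (k(g) = 4 - 5*(-4)*7 = 4 + 20*7 = 4 + 140 = 144)
1/(F(41, -185) + k(-155)) = 1/(-185 + 144) = 1/(-41) = -1/41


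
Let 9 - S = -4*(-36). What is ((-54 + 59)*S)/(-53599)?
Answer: 675/53599 ≈ 0.012594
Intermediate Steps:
S = -135 (S = 9 - (-4)*(-36) = 9 - 1*144 = 9 - 144 = -135)
((-54 + 59)*S)/(-53599) = ((-54 + 59)*(-135))/(-53599) = (5*(-135))*(-1/53599) = -675*(-1/53599) = 675/53599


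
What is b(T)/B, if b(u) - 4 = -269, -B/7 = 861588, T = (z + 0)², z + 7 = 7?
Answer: 265/6031116 ≈ 4.3939e-5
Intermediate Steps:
z = 0 (z = -7 + 7 = 0)
T = 0 (T = (0 + 0)² = 0² = 0)
B = -6031116 (B = -7*861588 = -6031116)
b(u) = -265 (b(u) = 4 - 269 = -265)
b(T)/B = -265/(-6031116) = -265*(-1/6031116) = 265/6031116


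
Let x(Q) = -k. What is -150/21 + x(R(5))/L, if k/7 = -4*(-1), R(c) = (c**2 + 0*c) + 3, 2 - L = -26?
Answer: -57/7 ≈ -8.1429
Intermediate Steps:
L = 28 (L = 2 - 1*(-26) = 2 + 26 = 28)
R(c) = 3 + c**2 (R(c) = (c**2 + 0) + 3 = c**2 + 3 = 3 + c**2)
k = 28 (k = 7*(-4*(-1)) = 7*4 = 28)
x(Q) = -28 (x(Q) = -1*28 = -28)
-150/21 + x(R(5))/L = -150/21 - 28/28 = -150*1/21 - 28*1/28 = -50/7 - 1 = -57/7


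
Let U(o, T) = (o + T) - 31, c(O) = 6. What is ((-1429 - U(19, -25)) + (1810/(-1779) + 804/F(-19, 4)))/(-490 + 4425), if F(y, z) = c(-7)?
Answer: -2239792/7000365 ≈ -0.31995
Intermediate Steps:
F(y, z) = 6
U(o, T) = -31 + T + o (U(o, T) = (T + o) - 31 = -31 + T + o)
((-1429 - U(19, -25)) + (1810/(-1779) + 804/F(-19, 4)))/(-490 + 4425) = ((-1429 - (-31 - 25 + 19)) + (1810/(-1779) + 804/6))/(-490 + 4425) = ((-1429 - 1*(-37)) + (1810*(-1/1779) + 804*(⅙)))/3935 = ((-1429 + 37) + (-1810/1779 + 134))*(1/3935) = (-1392 + 236576/1779)*(1/3935) = -2239792/1779*1/3935 = -2239792/7000365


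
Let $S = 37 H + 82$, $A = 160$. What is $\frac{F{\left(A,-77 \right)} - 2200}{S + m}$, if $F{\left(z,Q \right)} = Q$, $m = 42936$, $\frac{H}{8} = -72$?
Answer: $- \frac{2277}{21706} \approx -0.1049$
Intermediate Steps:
$H = -576$ ($H = 8 \left(-72\right) = -576$)
$S = -21230$ ($S = 37 \left(-576\right) + 82 = -21312 + 82 = -21230$)
$\frac{F{\left(A,-77 \right)} - 2200}{S + m} = \frac{-77 - 2200}{-21230 + 42936} = - \frac{2277}{21706}$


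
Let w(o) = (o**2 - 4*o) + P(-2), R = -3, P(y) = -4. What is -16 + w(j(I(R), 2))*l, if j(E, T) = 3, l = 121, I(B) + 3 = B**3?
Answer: -863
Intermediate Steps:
I(B) = -3 + B**3
w(o) = -4 + o**2 - 4*o (w(o) = (o**2 - 4*o) - 4 = -4 + o**2 - 4*o)
-16 + w(j(I(R), 2))*l = -16 + (-4 + 3**2 - 4*3)*121 = -16 + (-4 + 9 - 12)*121 = -16 - 7*121 = -16 - 847 = -863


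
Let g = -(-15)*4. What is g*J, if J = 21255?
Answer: 1275300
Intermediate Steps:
g = 60 (g = -3*(-20) = 60)
g*J = 60*21255 = 1275300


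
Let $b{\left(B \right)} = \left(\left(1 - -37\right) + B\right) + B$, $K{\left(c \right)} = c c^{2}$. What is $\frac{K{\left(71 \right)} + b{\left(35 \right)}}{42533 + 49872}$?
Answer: $\frac{358019}{92405} \approx 3.8745$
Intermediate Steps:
$K{\left(c \right)} = c^{3}$
$b{\left(B \right)} = 38 + 2 B$ ($b{\left(B \right)} = \left(\left(1 + 37\right) + B\right) + B = \left(38 + B\right) + B = 38 + 2 B$)
$\frac{K{\left(71 \right)} + b{\left(35 \right)}}{42533 + 49872} = \frac{71^{3} + \left(38 + 2 \cdot 35\right)}{42533 + 49872} = \frac{357911 + \left(38 + 70\right)}{92405} = \left(357911 + 108\right) \frac{1}{92405} = 358019 \cdot \frac{1}{92405} = \frac{358019}{92405}$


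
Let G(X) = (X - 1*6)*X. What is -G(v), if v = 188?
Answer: -34216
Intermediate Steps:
G(X) = X*(-6 + X) (G(X) = (X - 6)*X = (-6 + X)*X = X*(-6 + X))
-G(v) = -188*(-6 + 188) = -188*182 = -1*34216 = -34216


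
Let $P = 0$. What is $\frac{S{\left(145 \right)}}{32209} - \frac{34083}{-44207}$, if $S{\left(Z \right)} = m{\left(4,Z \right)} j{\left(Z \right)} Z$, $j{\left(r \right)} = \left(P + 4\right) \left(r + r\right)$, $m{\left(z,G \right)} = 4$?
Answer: $\frac{30840248947}{1423863263} \approx 21.66$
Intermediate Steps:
$j{\left(r \right)} = 8 r$ ($j{\left(r \right)} = \left(0 + 4\right) \left(r + r\right) = 4 \cdot 2 r = 8 r$)
$S{\left(Z \right)} = 32 Z^{2}$ ($S{\left(Z \right)} = 4 \cdot 8 Z Z = 32 Z Z = 32 Z^{2}$)
$\frac{S{\left(145 \right)}}{32209} - \frac{34083}{-44207} = \frac{32 \cdot 145^{2}}{32209} - \frac{34083}{-44207} = 32 \cdot 21025 \cdot \frac{1}{32209} - - \frac{34083}{44207} = 672800 \cdot \frac{1}{32209} + \frac{34083}{44207} = \frac{672800}{32209} + \frac{34083}{44207} = \frac{30840248947}{1423863263}$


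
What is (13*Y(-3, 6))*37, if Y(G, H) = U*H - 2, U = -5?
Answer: -15392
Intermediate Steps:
Y(G, H) = -2 - 5*H (Y(G, H) = -5*H - 2 = -2 - 5*H)
(13*Y(-3, 6))*37 = (13*(-2 - 5*6))*37 = (13*(-2 - 30))*37 = (13*(-32))*37 = -416*37 = -15392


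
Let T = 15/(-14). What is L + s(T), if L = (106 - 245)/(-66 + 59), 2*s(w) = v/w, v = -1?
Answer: 2134/105 ≈ 20.324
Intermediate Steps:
T = -15/14 (T = 15*(-1/14) = -15/14 ≈ -1.0714)
s(w) = -1/(2*w) (s(w) = (-1/w)/2 = -1/(2*w))
L = 139/7 (L = -139/(-7) = -139*(-⅐) = 139/7 ≈ 19.857)
L + s(T) = 139/7 - 1/(2*(-15/14)) = 139/7 - ½*(-14/15) = 139/7 + 7/15 = 2134/105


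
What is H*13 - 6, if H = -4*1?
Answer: -58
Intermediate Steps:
H = -4
H*13 - 6 = -4*13 - 6 = -52 - 6 = -58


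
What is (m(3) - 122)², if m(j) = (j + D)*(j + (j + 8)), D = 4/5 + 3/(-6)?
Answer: 143641/25 ≈ 5745.6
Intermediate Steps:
D = 3/10 (D = 4*(⅕) + 3*(-⅙) = ⅘ - ½ = 3/10 ≈ 0.30000)
m(j) = (8 + 2*j)*(3/10 + j) (m(j) = (j + 3/10)*(j + (j + 8)) = (3/10 + j)*(j + (8 + j)) = (3/10 + j)*(8 + 2*j) = (8 + 2*j)*(3/10 + j))
(m(3) - 122)² = ((12/5 + 2*3² + (43/5)*3) - 122)² = ((12/5 + 2*9 + 129/5) - 122)² = ((12/5 + 18 + 129/5) - 122)² = (231/5 - 122)² = (-379/5)² = 143641/25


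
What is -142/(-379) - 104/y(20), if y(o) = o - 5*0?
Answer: -9144/1895 ≈ -4.8253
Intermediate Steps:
y(o) = o (y(o) = o + 0 = o)
-142/(-379) - 104/y(20) = -142/(-379) - 104/20 = -142*(-1/379) - 104*1/20 = 142/379 - 26/5 = -9144/1895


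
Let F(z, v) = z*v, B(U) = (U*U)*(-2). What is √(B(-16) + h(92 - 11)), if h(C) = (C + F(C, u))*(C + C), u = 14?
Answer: √196318 ≈ 443.08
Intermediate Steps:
B(U) = -2*U² (B(U) = U²*(-2) = -2*U²)
F(z, v) = v*z
h(C) = 30*C² (h(C) = (C + 14*C)*(C + C) = (15*C)*(2*C) = 30*C²)
√(B(-16) + h(92 - 11)) = √(-2*(-16)² + 30*(92 - 11)²) = √(-2*256 + 30*81²) = √(-512 + 30*6561) = √(-512 + 196830) = √196318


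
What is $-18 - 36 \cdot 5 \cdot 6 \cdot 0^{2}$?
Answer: $-18$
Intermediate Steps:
$-18 - 36 \cdot 5 \cdot 6 \cdot 0^{2} = -18 - 36 \cdot 30 \cdot 0 = -18 - 0 = -18 + 0 = -18$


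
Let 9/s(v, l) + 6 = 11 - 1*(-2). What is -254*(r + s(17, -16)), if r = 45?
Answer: -82296/7 ≈ -11757.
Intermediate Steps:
s(v, l) = 9/7 (s(v, l) = 9/(-6 + (11 - 1*(-2))) = 9/(-6 + (11 + 2)) = 9/(-6 + 13) = 9/7)
-254*(r + s(17, -16)) = -254*(45 + 9/7) = -254*324/7 = -82296/7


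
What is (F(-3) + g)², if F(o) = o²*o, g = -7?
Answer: 1156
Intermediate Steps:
F(o) = o³
(F(-3) + g)² = ((-3)³ - 7)² = (-27 - 7)² = (-34)² = 1156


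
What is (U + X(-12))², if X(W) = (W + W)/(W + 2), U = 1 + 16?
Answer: 9409/25 ≈ 376.36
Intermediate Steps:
U = 17
X(W) = 2*W/(2 + W) (X(W) = (2*W)/(2 + W) = 2*W/(2 + W))
(U + X(-12))² = (17 + 2*(-12)/(2 - 12))² = (17 + 2*(-12)/(-10))² = (17 + 2*(-12)*(-⅒))² = (17 + 12/5)² = (97/5)² = 9409/25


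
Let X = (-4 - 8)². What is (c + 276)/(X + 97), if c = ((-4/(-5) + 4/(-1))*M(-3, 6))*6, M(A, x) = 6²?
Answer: -2076/1205 ≈ -1.7228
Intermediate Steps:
M(A, x) = 36
X = 144 (X = (-12)² = 144)
c = -3456/5 (c = ((-4/(-5) + 4/(-1))*36)*6 = ((-4*(-⅕) + 4*(-1))*36)*6 = ((⅘ - 4)*36)*6 = -16/5*36*6 = -576/5*6 = -3456/5 ≈ -691.20)
(c + 276)/(X + 97) = (-3456/5 + 276)/(144 + 97) = -2076/5/241 = -2076/5*1/241 = -2076/1205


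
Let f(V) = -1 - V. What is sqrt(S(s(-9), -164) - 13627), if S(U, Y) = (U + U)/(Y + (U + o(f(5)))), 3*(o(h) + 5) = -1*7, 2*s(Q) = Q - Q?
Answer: I*sqrt(13627) ≈ 116.73*I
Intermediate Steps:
s(Q) = 0 (s(Q) = (Q - Q)/2 = (1/2)*0 = 0)
o(h) = -22/3 (o(h) = -5 + (-1*7)/3 = -5 + (1/3)*(-7) = -5 - 7/3 = -22/3)
S(U, Y) = 2*U/(-22/3 + U + Y) (S(U, Y) = (U + U)/(Y + (U - 22/3)) = (2*U)/(Y + (-22/3 + U)) = (2*U)/(-22/3 + U + Y) = 2*U/(-22/3 + U + Y))
sqrt(S(s(-9), -164) - 13627) = sqrt(6*0/(-22 + 3*0 + 3*(-164)) - 13627) = sqrt(6*0/(-22 + 0 - 492) - 13627) = sqrt(6*0/(-514) - 13627) = sqrt(6*0*(-1/514) - 13627) = sqrt(0 - 13627) = sqrt(-13627) = I*sqrt(13627)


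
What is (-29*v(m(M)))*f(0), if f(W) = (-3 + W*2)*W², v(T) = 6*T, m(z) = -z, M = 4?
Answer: 0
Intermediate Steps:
f(W) = W²*(-3 + 2*W) (f(W) = (-3 + 2*W)*W² = W²*(-3 + 2*W))
(-29*v(m(M)))*f(0) = (-174*(-1*4))*(0²*(-3 + 2*0)) = (-174*(-4))*(0*(-3 + 0)) = (-29*(-24))*(0*(-3)) = 696*0 = 0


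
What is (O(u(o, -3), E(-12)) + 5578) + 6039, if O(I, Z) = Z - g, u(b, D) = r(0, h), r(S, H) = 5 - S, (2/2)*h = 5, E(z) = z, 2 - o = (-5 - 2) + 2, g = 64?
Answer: 11541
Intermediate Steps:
o = 7 (o = 2 - ((-5 - 2) + 2) = 2 - (-7 + 2) = 2 - 1*(-5) = 2 + 5 = 7)
h = 5
u(b, D) = 5 (u(b, D) = 5 - 1*0 = 5 + 0 = 5)
O(I, Z) = -64 + Z (O(I, Z) = Z - 1*64 = Z - 64 = -64 + Z)
(O(u(o, -3), E(-12)) + 5578) + 6039 = ((-64 - 12) + 5578) + 6039 = (-76 + 5578) + 6039 = 5502 + 6039 = 11541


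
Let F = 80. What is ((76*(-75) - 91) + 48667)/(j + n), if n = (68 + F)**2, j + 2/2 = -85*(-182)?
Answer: 42876/37373 ≈ 1.1472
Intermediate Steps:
j = 15469 (j = -1 - 85*(-182) = -1 + 15470 = 15469)
n = 21904 (n = (68 + 80)**2 = 148**2 = 21904)
((76*(-75) - 91) + 48667)/(j + n) = ((76*(-75) - 91) + 48667)/(15469 + 21904) = ((-5700 - 91) + 48667)/37373 = (-5791 + 48667)*(1/37373) = 42876*(1/37373) = 42876/37373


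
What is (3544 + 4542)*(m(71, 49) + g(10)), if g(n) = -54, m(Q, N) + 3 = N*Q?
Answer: 27670292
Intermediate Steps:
m(Q, N) = -3 + N*Q
(3544 + 4542)*(m(71, 49) + g(10)) = (3544 + 4542)*((-3 + 49*71) - 54) = 8086*((-3 + 3479) - 54) = 8086*(3476 - 54) = 8086*3422 = 27670292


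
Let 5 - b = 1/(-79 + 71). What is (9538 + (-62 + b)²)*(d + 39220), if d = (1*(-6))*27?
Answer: 15964117753/32 ≈ 4.9888e+8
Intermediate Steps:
b = 41/8 (b = 5 - 1/(-79 + 71) = 5 - 1/(-8) = 5 - 1*(-⅛) = 5 + ⅛ = 41/8 ≈ 5.1250)
d = -162 (d = -6*27 = -162)
(9538 + (-62 + b)²)*(d + 39220) = (9538 + (-62 + 41/8)²)*(-162 + 39220) = (9538 + (-455/8)²)*39058 = (9538 + 207025/64)*39058 = (817457/64)*39058 = 15964117753/32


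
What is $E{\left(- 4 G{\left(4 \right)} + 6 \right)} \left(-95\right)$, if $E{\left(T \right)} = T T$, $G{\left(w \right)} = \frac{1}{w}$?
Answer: $-2375$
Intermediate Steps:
$E{\left(T \right)} = T^{2}$
$E{\left(- 4 G{\left(4 \right)} + 6 \right)} \left(-95\right) = \left(- \frac{4}{4} + 6\right)^{2} \left(-95\right) = \left(\left(-4\right) \frac{1}{4} + 6\right)^{2} \left(-95\right) = \left(-1 + 6\right)^{2} \left(-95\right) = 5^{2} \left(-95\right) = 25 \left(-95\right) = -2375$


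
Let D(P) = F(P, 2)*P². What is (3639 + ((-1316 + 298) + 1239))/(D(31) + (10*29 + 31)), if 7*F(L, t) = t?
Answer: 27020/4169 ≈ 6.4812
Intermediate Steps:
F(L, t) = t/7
D(P) = 2*P²/7 (D(P) = ((⅐)*2)*P² = 2*P²/7)
(3639 + ((-1316 + 298) + 1239))/(D(31) + (10*29 + 31)) = (3639 + ((-1316 + 298) + 1239))/((2/7)*31² + (10*29 + 31)) = (3639 + (-1018 + 1239))/((2/7)*961 + (290 + 31)) = (3639 + 221)/(1922/7 + 321) = 3860/(4169/7) = 3860*(7/4169) = 27020/4169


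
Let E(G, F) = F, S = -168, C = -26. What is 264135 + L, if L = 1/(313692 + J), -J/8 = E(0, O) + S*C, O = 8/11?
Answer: 809881228151/3066164 ≈ 2.6414e+5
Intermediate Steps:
O = 8/11 (O = 8*(1/11) = 8/11 ≈ 0.72727)
J = -384448/11 (J = -8*(8/11 - 168*(-26)) = -8*(8/11 + 4368) = -8*48056/11 = -384448/11 ≈ -34950.)
L = 11/3066164 (L = 1/(313692 - 384448/11) = 1/(3066164/11) = 11/3066164 ≈ 3.5875e-6)
264135 + L = 264135 + 11/3066164 = 809881228151/3066164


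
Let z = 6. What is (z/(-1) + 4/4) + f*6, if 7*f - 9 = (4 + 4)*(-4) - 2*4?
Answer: -221/7 ≈ -31.571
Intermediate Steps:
f = -31/7 (f = 9/7 + ((4 + 4)*(-4) - 2*4)/7 = 9/7 + (8*(-4) - 8)/7 = 9/7 + (-32 - 8)/7 = 9/7 + (1/7)*(-40) = 9/7 - 40/7 = -31/7 ≈ -4.4286)
(z/(-1) + 4/4) + f*6 = (6/(-1) + 4/4) - 31/7*6 = (6*(-1) + 4*(1/4)) - 186/7 = (-6 + 1) - 186/7 = -5 - 186/7 = -221/7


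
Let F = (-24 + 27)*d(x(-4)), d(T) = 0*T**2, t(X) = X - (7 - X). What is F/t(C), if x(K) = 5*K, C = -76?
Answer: 0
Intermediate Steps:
t(X) = -7 + 2*X (t(X) = X + (-7 + X) = -7 + 2*X)
d(T) = 0
F = 0 (F = (-24 + 27)*0 = 3*0 = 0)
F/t(C) = 0/(-7 + 2*(-76)) = 0/(-7 - 152) = 0/(-159) = 0*(-1/159) = 0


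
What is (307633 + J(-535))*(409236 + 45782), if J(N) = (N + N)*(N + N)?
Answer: 660928660594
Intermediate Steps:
J(N) = 4*N² (J(N) = (2*N)*(2*N) = 4*N²)
(307633 + J(-535))*(409236 + 45782) = (307633 + 4*(-535)²)*(409236 + 45782) = (307633 + 4*286225)*455018 = (307633 + 1144900)*455018 = 1452533*455018 = 660928660594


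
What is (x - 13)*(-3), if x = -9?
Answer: 66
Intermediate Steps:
(x - 13)*(-3) = (-9 - 13)*(-3) = -22*(-3) = 66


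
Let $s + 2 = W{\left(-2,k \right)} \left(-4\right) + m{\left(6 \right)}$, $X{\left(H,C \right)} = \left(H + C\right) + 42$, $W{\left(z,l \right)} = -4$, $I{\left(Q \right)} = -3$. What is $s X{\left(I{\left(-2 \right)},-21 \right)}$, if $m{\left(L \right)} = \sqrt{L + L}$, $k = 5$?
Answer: $252 + 36 \sqrt{3} \approx 314.35$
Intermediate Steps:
$m{\left(L \right)} = \sqrt{2} \sqrt{L}$ ($m{\left(L \right)} = \sqrt{2 L} = \sqrt{2} \sqrt{L}$)
$X{\left(H,C \right)} = 42 + C + H$ ($X{\left(H,C \right)} = \left(C + H\right) + 42 = 42 + C + H$)
$s = 14 + 2 \sqrt{3}$ ($s = -2 + \left(\left(-4\right) \left(-4\right) + \sqrt{2} \sqrt{6}\right) = -2 + \left(16 + 2 \sqrt{3}\right) = 14 + 2 \sqrt{3} \approx 17.464$)
$s X{\left(I{\left(-2 \right)},-21 \right)} = \left(14 + 2 \sqrt{3}\right) \left(42 - 21 - 3\right) = \left(14 + 2 \sqrt{3}\right) 18 = 252 + 36 \sqrt{3}$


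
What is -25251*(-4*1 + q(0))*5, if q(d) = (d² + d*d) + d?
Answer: 505020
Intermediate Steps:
q(d) = d + 2*d² (q(d) = (d² + d²) + d = 2*d² + d = d + 2*d²)
-25251*(-4*1 + q(0))*5 = -25251*(-4*1 + 0*(1 + 2*0))*5 = -25251*(-4 + 0*(1 + 0))*5 = -25251*(-4 + 0*1)*5 = -25251*(-4 + 0)*5 = -(-101004)*5 = -25251*(-20) = 505020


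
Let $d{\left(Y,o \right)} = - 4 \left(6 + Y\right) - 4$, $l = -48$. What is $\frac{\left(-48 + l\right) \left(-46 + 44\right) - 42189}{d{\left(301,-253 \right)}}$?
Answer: $\frac{41997}{1232} \approx 34.089$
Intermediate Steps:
$d{\left(Y,o \right)} = -28 - 4 Y$ ($d{\left(Y,o \right)} = \left(-24 - 4 Y\right) - 4 = -28 - 4 Y$)
$\frac{\left(-48 + l\right) \left(-46 + 44\right) - 42189}{d{\left(301,-253 \right)}} = \frac{\left(-48 - 48\right) \left(-46 + 44\right) - 42189}{-28 - 1204} = \frac{\left(-96\right) \left(-2\right) - 42189}{-28 - 1204} = \frac{192 - 42189}{-1232} = \left(-41997\right) \left(- \frac{1}{1232}\right) = \frac{41997}{1232}$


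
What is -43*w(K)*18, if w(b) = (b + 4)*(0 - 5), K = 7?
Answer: 42570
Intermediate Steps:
w(b) = -20 - 5*b (w(b) = (4 + b)*(-5) = -20 - 5*b)
-43*w(K)*18 = -43*(-20 - 5*7)*18 = -43*(-20 - 35)*18 = -43*(-55)*18 = 2365*18 = 42570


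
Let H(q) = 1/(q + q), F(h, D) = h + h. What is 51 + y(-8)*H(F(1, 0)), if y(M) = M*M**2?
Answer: -77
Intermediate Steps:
y(M) = M**3
F(h, D) = 2*h
H(q) = 1/(2*q)
51 + y(-8)*H(F(1, 0)) = 51 + (-8)**3*(1/(2*((2*1)))) = 51 - 256/2 = 51 - 512*1/4 = 51 - 128 = -77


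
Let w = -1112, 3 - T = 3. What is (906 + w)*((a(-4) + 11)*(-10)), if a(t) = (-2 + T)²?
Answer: 30900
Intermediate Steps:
T = 0 (T = 3 - 1*3 = 3 - 3 = 0)
a(t) = 4 (a(t) = (-2 + 0)² = (-2)² = 4)
(906 + w)*((a(-4) + 11)*(-10)) = (906 - 1112)*((4 + 11)*(-10)) = -3090*(-10) = -206*(-150) = 30900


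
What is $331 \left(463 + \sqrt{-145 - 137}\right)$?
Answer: $153253 + 331 i \sqrt{282} \approx 1.5325 \cdot 10^{5} + 5558.4 i$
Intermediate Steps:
$331 \left(463 + \sqrt{-145 - 137}\right) = 331 \left(463 + \sqrt{-282}\right) = 331 \left(463 + i \sqrt{282}\right) = 153253 + 331 i \sqrt{282}$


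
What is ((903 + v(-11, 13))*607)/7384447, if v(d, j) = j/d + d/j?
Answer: 78205273/1055975921 ≈ 0.074060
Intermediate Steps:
v(d, j) = d/j + j/d
((903 + v(-11, 13))*607)/7384447 = ((903 + (-11/13 + 13/(-11)))*607)/7384447 = ((903 + (-11*1/13 + 13*(-1/11)))*607)*(1/7384447) = ((903 + (-11/13 - 13/11))*607)*(1/7384447) = ((903 - 290/143)*607)*(1/7384447) = ((128839/143)*607)*(1/7384447) = (78205273/143)*(1/7384447) = 78205273/1055975921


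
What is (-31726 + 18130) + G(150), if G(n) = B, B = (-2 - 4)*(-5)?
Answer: -13566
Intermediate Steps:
B = 30 (B = -6*(-5) = 30)
G(n) = 30
(-31726 + 18130) + G(150) = (-31726 + 18130) + 30 = -13596 + 30 = -13566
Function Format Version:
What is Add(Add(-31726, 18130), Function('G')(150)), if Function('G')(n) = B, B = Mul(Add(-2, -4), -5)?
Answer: -13566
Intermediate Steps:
B = 30 (B = Mul(-6, -5) = 30)
Function('G')(n) = 30
Add(Add(-31726, 18130), Function('G')(150)) = Add(Add(-31726, 18130), 30) = Add(-13596, 30) = -13566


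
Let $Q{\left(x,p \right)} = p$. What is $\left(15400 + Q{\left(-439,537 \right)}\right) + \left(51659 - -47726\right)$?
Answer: $115322$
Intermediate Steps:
$\left(15400 + Q{\left(-439,537 \right)}\right) + \left(51659 - -47726\right) = \left(15400 + 537\right) + \left(51659 - -47726\right) = 15937 + \left(51659 + 47726\right) = 15937 + 99385 = 115322$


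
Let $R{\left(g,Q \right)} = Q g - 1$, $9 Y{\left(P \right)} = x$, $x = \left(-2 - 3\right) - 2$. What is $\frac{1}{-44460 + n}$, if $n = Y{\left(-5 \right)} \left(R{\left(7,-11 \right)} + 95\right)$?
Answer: $- \frac{9}{400259} \approx -2.2485 \cdot 10^{-5}$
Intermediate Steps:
$x = -7$ ($x = -5 - 2 = -7$)
$Y{\left(P \right)} = - \frac{7}{9}$ ($Y{\left(P \right)} = \frac{1}{9} \left(-7\right) = - \frac{7}{9}$)
$R{\left(g,Q \right)} = -1 + Q g$
$n = - \frac{119}{9}$ ($n = - \frac{7 \left(\left(-1 - 77\right) + 95\right)}{9} = - \frac{7 \left(-78 + 95\right)}{9} = \left(- \frac{7}{9}\right) 17 = - \frac{119}{9} \approx -13.222$)
$\frac{1}{-44460 + n} = \frac{1}{-44460 - \frac{119}{9}} = \frac{1}{- \frac{400259}{9}} = - \frac{9}{400259}$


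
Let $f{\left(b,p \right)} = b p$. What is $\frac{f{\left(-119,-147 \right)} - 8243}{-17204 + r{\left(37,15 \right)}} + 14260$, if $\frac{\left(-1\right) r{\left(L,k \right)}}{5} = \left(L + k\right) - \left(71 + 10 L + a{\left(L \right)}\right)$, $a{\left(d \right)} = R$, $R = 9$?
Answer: $\frac{108471195}{7607} \approx 14259.0$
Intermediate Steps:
$a{\left(d \right)} = 9$
$r{\left(L,k \right)} = 400 - 5 k + 45 L$ ($r{\left(L,k \right)} = - 5 \left(\left(L + k\right) - \left(80 + 10 L\right)\right) = - 5 \left(-80 + k - 9 L\right) = 400 - 5 k + 45 L$)
$\frac{f{\left(-119,-147 \right)} - 8243}{-17204 + r{\left(37,15 \right)}} + 14260 = \frac{\left(-119\right) \left(-147\right) - 8243}{-17204 + \left(400 - 75 + 45 \cdot 37\right)} + 14260 = \frac{17493 - 8243}{-17204 + \left(400 - 75 + 1665\right)} + 14260 = \frac{9250}{-17204 + 1990} + 14260 = \frac{9250}{-15214} + 14260 = 9250 \left(- \frac{1}{15214}\right) + 14260 = - \frac{4625}{7607} + 14260 = \frac{108471195}{7607}$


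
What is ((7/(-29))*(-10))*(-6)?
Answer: -420/29 ≈ -14.483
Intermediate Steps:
((7/(-29))*(-10))*(-6) = ((7*(-1/29))*(-10))*(-6) = -7/29*(-10)*(-6) = (70/29)*(-6) = -420/29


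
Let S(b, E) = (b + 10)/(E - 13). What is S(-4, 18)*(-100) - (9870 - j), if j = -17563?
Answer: -27553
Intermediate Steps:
S(b, E) = (10 + b)/(-13 + E)
S(-4, 18)*(-100) - (9870 - j) = ((10 - 4)/(-13 + 18))*(-100) - (9870 - 1*(-17563)) = (6/5)*(-100) - (9870 + 17563) = ((1/5)*6)*(-100) - 1*27433 = (6/5)*(-100) - 27433 = -120 - 27433 = -27553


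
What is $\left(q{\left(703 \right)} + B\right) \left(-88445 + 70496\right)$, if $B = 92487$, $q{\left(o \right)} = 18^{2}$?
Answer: $-1665864639$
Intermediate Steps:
$q{\left(o \right)} = 324$
$\left(q{\left(703 \right)} + B\right) \left(-88445 + 70496\right) = \left(324 + 92487\right) \left(-88445 + 70496\right) = 92811 \left(-17949\right) = -1665864639$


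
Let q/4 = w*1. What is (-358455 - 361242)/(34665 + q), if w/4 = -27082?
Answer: 719697/398647 ≈ 1.8053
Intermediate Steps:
w = -108328 (w = 4*(-27082) = -108328)
q = -433312 (q = 4*(-108328*1) = 4*(-108328) = -433312)
(-358455 - 361242)/(34665 + q) = (-358455 - 361242)/(34665 - 433312) = -719697/(-398647) = -719697*(-1/398647) = 719697/398647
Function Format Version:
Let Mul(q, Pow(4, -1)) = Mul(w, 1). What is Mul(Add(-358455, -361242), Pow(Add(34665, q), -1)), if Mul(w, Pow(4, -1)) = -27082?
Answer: Rational(719697, 398647) ≈ 1.8053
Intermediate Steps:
w = -108328 (w = Mul(4, -27082) = -108328)
q = -433312 (q = Mul(4, Mul(-108328, 1)) = Mul(4, -108328) = -433312)
Mul(Add(-358455, -361242), Pow(Add(34665, q), -1)) = Mul(Add(-358455, -361242), Pow(Add(34665, -433312), -1)) = Mul(-719697, Pow(-398647, -1)) = Mul(-719697, Rational(-1, 398647)) = Rational(719697, 398647)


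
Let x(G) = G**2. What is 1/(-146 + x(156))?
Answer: 1/24190 ≈ 4.1339e-5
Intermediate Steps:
1/(-146 + x(156)) = 1/(-146 + 156**2) = 1/(-146 + 24336) = 1/24190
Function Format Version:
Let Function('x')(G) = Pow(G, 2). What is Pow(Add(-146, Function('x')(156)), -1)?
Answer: Rational(1, 24190) ≈ 4.1339e-5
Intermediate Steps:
Pow(Add(-146, Function('x')(156)), -1) = Pow(Add(-146, Pow(156, 2)), -1) = Pow(Add(-146, 24336), -1) = Pow(24190, -1) = Rational(1, 24190)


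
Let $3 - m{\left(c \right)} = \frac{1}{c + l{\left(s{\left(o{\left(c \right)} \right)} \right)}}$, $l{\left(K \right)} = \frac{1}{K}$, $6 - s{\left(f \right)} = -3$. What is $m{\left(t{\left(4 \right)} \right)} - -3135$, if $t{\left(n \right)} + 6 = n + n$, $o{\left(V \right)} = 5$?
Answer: $\frac{59613}{19} \approx 3137.5$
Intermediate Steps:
$s{\left(f \right)} = 9$ ($s{\left(f \right)} = 6 - -3 = 6 + 3 = 9$)
$t{\left(n \right)} = -6 + 2 n$ ($t{\left(n \right)} = -6 + \left(n + n\right) = -6 + 2 n$)
$m{\left(c \right)} = 3 - \frac{1}{\frac{1}{9} + c}$ ($m{\left(c \right)} = 3 - \frac{1}{c + \frac{1}{9}} = 3 - \frac{1}{\frac{1}{9} + c}$)
$m{\left(t{\left(4 \right)} \right)} - -3135 = \frac{3 \left(-2 + 9 \left(-6 + 2 \cdot 4\right)\right)}{1 + 9 \left(-6 + 2 \cdot 4\right)} - -3135 = \frac{3 \left(-2 + 9 \left(-6 + 8\right)\right)}{1 + 9 \left(-6 + 8\right)} + 3135 = \frac{3 \left(-2 + 9 \cdot 2\right)}{1 + 9 \cdot 2} + 3135 = \frac{3 \left(-2 + 18\right)}{1 + 18} + 3135 = 3 \cdot \frac{1}{19} \cdot 16 + 3135 = \frac{48}{19} + 3135 = \frac{59613}{19}$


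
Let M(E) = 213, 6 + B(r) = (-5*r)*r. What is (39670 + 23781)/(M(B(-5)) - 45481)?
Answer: -63451/45268 ≈ -1.4017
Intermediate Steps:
B(r) = -6 - 5*r**2 (B(r) = -6 + (-5*r)*r = -6 - 5*r**2)
(39670 + 23781)/(M(B(-5)) - 45481) = (39670 + 23781)/(213 - 45481) = 63451/(-45268) = 63451*(-1/45268) = -63451/45268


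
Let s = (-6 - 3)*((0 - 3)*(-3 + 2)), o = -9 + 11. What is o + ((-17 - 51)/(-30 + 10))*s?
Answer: -449/5 ≈ -89.800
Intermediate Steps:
o = 2
s = -27 (s = -(-27)*(-1) = -9*3 = -27)
o + ((-17 - 51)/(-30 + 10))*s = 2 + ((-17 - 51)/(-30 + 10))*(-27) = 2 - 68/(-20)*(-27) = 2 - 68*(-1/20)*(-27) = 2 + (17/5)*(-27) = 2 - 459/5 = -449/5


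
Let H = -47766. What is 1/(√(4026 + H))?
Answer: -I*√15/810 ≈ -0.0047815*I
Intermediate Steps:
1/(√(4026 + H)) = 1/(√(4026 - 47766)) = 1/(√(-43740)) = 1/(54*I*√15) = -I*√15/810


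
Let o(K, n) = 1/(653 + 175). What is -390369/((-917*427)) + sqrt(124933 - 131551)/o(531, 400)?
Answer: 55767/55937 + 828*I*sqrt(6618) ≈ 0.99696 + 67359.0*I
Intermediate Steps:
o(K, n) = 1/828
-390369/((-917*427)) + sqrt(124933 - 131551)/o(531, 400) = -390369/((-917*427)) + sqrt(124933 - 131551)/(1/828) = -390369/(-391559) + sqrt(-6618)*828 = -390369*(-1/391559) + (I*sqrt(6618))*828 = 55767/55937 + 828*I*sqrt(6618)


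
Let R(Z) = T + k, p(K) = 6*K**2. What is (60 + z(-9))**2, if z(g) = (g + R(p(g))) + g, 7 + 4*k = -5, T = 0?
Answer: 1521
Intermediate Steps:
k = -3 (k = -7/4 + (1/4)*(-5) = -7/4 - 5/4 = -3)
R(Z) = -3 (R(Z) = 0 - 3 = -3)
z(g) = -3 + 2*g (z(g) = (g - 3) + g = (-3 + g) + g = -3 + 2*g)
(60 + z(-9))**2 = (60 + (-3 + 2*(-9)))**2 = (60 + (-3 - 18))**2 = (60 - 21)**2 = 39**2 = 1521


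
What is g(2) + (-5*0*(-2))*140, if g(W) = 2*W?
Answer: 4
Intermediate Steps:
g(2) + (-5*0*(-2))*140 = 2*2 + (-5*0*(-2))*140 = 4 + (0*(-2))*140 = 4 + 0*140 = 4 + 0 = 4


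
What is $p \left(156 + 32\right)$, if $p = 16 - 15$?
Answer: $188$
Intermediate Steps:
$p = 1$ ($p = 16 - 15 = 1$)
$p \left(156 + 32\right) = 1 \left(156 + 32\right) = 1 \cdot 188 = 188$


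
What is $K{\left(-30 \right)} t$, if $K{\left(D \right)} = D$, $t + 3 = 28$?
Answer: $-750$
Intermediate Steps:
$t = 25$ ($t = -3 + 28 = 25$)
$K{\left(-30 \right)} t = \left(-30\right) 25 = -750$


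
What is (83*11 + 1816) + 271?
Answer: 3000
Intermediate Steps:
(83*11 + 1816) + 271 = (913 + 1816) + 271 = 2729 + 271 = 3000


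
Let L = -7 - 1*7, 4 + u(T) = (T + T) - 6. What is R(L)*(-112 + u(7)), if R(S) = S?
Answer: 1512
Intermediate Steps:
u(T) = -10 + 2*T (u(T) = -4 + ((T + T) - 6) = -4 + (2*T - 6) = -4 + (-6 + 2*T) = -10 + 2*T)
L = -14 (L = -7 - 7 = -14)
R(L)*(-112 + u(7)) = -14*(-112 + (-10 + 2*7)) = -14*(-112 + (-10 + 14)) = -14*(-112 + 4) = -14*(-108) = 1512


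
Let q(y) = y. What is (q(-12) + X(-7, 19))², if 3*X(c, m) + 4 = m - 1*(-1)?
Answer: 400/9 ≈ 44.444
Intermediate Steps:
X(c, m) = -1 + m/3 (X(c, m) = -4/3 + (m - 1*(-1))/3 = -4/3 + (m + 1)/3 = -4/3 + (1 + m)/3 = -4/3 + (⅓ + m/3) = -1 + m/3)
(q(-12) + X(-7, 19))² = (-12 + (-1 + (⅓)*19))² = (-12 + (-1 + 19/3))² = (-12 + 16/3)² = (-20/3)² = 400/9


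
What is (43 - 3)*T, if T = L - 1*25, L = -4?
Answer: -1160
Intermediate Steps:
T = -29 (T = -4 - 1*25 = -4 - 25 = -29)
(43 - 3)*T = (43 - 3)*(-29) = 40*(-29) = -1160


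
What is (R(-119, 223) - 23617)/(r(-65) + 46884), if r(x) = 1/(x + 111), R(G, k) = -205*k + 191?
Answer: -3180486/2156665 ≈ -1.4747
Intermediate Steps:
R(G, k) = 191 - 205*k
r(x) = 1/(111 + x)
(R(-119, 223) - 23617)/(r(-65) + 46884) = ((191 - 205*223) - 23617)/(1/(111 - 65) + 46884) = ((191 - 45715) - 23617)/(1/46 + 46884) = (-45524 - 23617)/(1/46 + 46884) = -69141/2156665/46 = -69141*46/2156665 = -3180486/2156665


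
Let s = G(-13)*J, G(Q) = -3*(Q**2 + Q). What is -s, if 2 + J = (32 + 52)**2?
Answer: 3301272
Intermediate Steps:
G(Q) = -3*Q - 3*Q**2 (G(Q) = -3*(Q + Q**2) = -3*Q - 3*Q**2)
J = 7054 (J = -2 + (32 + 52)**2 = -2 + 84**2 = -2 + 7056 = 7054)
s = -3301272 (s = -3*(-13)*(1 - 13)*7054 = -3*(-13)*(-12)*7054 = -468*7054 = -3301272)
-s = -1*(-3301272) = 3301272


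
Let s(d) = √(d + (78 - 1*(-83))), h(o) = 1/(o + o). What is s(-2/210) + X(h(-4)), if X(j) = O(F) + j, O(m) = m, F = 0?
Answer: -⅛ + 2*√443730/105 ≈ 12.563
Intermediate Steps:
h(o) = 1/(2*o)
X(j) = j (X(j) = 0 + j = j)
s(d) = √(161 + d) (s(d) = √(d + (78 + 83)) = √(d + 161) = √(161 + d))
s(-2/210) + X(h(-4)) = √(161 - 2/210) + (½)/(-4) = √(161 - 2*1/210) + (½)*(-¼) = √(161 - 1/105) - ⅛ = √(16904/105) - ⅛ = 2*√443730/105 - ⅛ = -⅛ + 2*√443730/105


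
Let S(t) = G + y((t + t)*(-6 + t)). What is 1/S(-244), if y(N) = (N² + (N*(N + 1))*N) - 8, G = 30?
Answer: 1/1815877768000022 ≈ 5.5070e-16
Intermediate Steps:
y(N) = -8 + N² + N²*(1 + N) (y(N) = (N² + (N*(1 + N))*N) - 8 = (N² + N²*(1 + N)) - 8 = -8 + N² + N²*(1 + N))
S(t) = 22 + 8*t²*(-6 + t)² + 8*t³*(-6 + t)³ (S(t) = 30 + (-8 + ((t + t)*(-6 + t))³ + 2*((t + t)*(-6 + t))²) = 30 + (-8 + ((2*t)*(-6 + t))³ + 2*((2*t)*(-6 + t))²) = 30 + (-8 + (2*t*(-6 + t))³ + 2*(2*t*(-6 + t))²) = 30 + (-8 + 8*t³*(-6 + t)³ + 2*(4*t²*(-6 + t)²)) = 30 + (-8 + 8*t³*(-6 + t)³ + 8*t²*(-6 + t)²) = 30 + (-8 + 8*t²*(-6 + t)² + 8*t³*(-6 + t)³) = 22 + 8*t²*(-6 + t)² + 8*t³*(-6 + t)³)
1/S(-244) = 1/(22 + 8*(-244)²*(-6 - 244)² + 8*(-244)³*(-6 - 244)³) = 1/(22 + 8*59536*(-250)² + 8*(-14526784)*(-250)³) = 1/(22 + 8*59536*62500 + 8*(-14526784)*(-15625000)) = 1/(22 + 29768000000 + 1815848000000000) = 1/1815877768000022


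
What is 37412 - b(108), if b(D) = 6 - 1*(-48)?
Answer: 37358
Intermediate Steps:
b(D) = 54 (b(D) = 6 + 48 = 54)
37412 - b(108) = 37412 - 1*54 = 37412 - 54 = 37358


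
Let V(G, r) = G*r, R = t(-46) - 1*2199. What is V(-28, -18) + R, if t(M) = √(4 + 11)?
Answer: -1695 + √15 ≈ -1691.1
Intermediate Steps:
t(M) = √15
R = -2199 + √15 (R = √15 - 1*2199 = √15 - 2199 = -2199 + √15 ≈ -2195.1)
V(-28, -18) + R = -28*(-18) + (-2199 + √15) = 504 + (-2199 + √15) = -1695 + √15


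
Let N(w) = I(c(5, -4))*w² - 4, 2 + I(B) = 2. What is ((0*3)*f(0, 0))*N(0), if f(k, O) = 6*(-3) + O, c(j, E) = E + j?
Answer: 0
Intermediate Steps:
I(B) = 0 (I(B) = -2 + 2 = 0)
f(k, O) = -18 + O
N(w) = -4 (N(w) = 0*w² - 4 = 0 - 4 = -4)
((0*3)*f(0, 0))*N(0) = ((0*3)*(-18 + 0))*(-4) = (0*(-18))*(-4) = 0*(-4) = 0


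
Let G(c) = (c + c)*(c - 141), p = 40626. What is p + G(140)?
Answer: 40346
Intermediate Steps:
G(c) = 2*c*(-141 + c) (G(c) = (2*c)*(-141 + c) = 2*c*(-141 + c))
p + G(140) = 40626 + 2*140*(-141 + 140) = 40626 + 2*140*(-1) = 40626 - 280 = 40346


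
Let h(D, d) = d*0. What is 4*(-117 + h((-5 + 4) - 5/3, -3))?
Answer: -468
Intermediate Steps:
h(D, d) = 0
4*(-117 + h((-5 + 4) - 5/3, -3)) = 4*(-117 + 0) = 4*(-117) = -468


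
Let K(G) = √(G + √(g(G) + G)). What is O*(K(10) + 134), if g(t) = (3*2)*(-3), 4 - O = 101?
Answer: -12998 - 97*√(10 + 2*I*√2) ≈ -13308.0 - 42.96*I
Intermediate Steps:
O = -97 (O = 4 - 1*101 = 4 - 101 = -97)
g(t) = -18 (g(t) = 6*(-3) = -18)
K(G) = √(G + √(-18 + G))
O*(K(10) + 134) = -97*(√(10 + √(-18 + 10)) + 134) = -97*(√(10 + √(-8)) + 134) = -97*(√(10 + 2*I*√2) + 134) = -97*(134 + √(10 + 2*I*√2)) = -12998 - 97*√(10 + 2*I*√2)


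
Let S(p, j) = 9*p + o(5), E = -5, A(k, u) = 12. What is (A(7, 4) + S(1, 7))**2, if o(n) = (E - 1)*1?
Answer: 225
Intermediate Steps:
o(n) = -6 (o(n) = (-5 - 1)*1 = -6*1 = -6)
S(p, j) = -6 + 9*p (S(p, j) = 9*p - 6 = -6 + 9*p)
(A(7, 4) + S(1, 7))**2 = (12 + (-6 + 9*1))**2 = (12 + (-6 + 9))**2 = (12 + 3)**2 = 15**2 = 225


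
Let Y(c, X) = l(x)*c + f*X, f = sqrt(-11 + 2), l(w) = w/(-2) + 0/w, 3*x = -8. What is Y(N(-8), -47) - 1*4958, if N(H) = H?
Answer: -14906/3 - 141*I ≈ -4968.7 - 141.0*I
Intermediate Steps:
x = -8/3 (x = (1/3)*(-8) = -8/3 ≈ -2.6667)
l(w) = -w/2 (l(w) = w*(-1/2) + 0 = -w/2 + 0 = -w/2)
f = 3*I (f = sqrt(-9) = 3*I ≈ 3.0*I)
Y(c, X) = 4*c/3 + 3*I*X (Y(c, X) = (-1/2*(-8/3))*c + (3*I)*X = 4*c/3 + 3*I*X)
Y(N(-8), -47) - 1*4958 = ((4/3)*(-8) + 3*I*(-47)) - 1*4958 = (-32/3 - 141*I) - 4958 = -14906/3 - 141*I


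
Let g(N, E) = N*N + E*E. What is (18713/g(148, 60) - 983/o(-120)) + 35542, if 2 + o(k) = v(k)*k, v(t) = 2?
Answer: 109696842817/3085984 ≈ 35547.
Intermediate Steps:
g(N, E) = E² + N² (g(N, E) = N² + E² = E² + N²)
o(k) = -2 + 2*k
(18713/g(148, 60) - 983/o(-120)) + 35542 = (18713/(60² + 148²) - 983/(-2 + 2*(-120))) + 35542 = (18713/(3600 + 21904) - 983/(-2 - 240)) + 35542 = (18713/25504 - 983/(-242)) + 35542 = (18713*(1/25504) - 983*(-1/242)) + 35542 = (18713/25504 + 983/242) + 35542 = 14799489/3085984 + 35542 = 109696842817/3085984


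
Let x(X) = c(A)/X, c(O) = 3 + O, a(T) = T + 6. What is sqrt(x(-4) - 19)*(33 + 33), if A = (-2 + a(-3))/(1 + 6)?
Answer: 33*I*sqrt(3878)/7 ≈ 293.58*I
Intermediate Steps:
a(T) = 6 + T
A = 1/7 (A = (-2 + (6 - 3))/(1 + 6) = (-2 + 3)/7 = 1*(1/7) = 1/7 ≈ 0.14286)
x(X) = 22/(7*X) (x(X) = (3 + 1/7)/X = 22/(7*X))
sqrt(x(-4) - 19)*(33 + 33) = sqrt((22/7)/(-4) - 19)*(33 + 33) = sqrt((22/7)*(-1/4) - 19)*66 = sqrt(-11/14 - 19)*66 = sqrt(-277/14)*66 = (I*sqrt(3878)/14)*66 = 33*I*sqrt(3878)/7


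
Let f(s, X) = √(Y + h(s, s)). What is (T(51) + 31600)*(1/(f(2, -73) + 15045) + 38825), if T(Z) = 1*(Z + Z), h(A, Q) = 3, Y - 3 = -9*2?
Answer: 92866970710157380/75450679 - 63404*I*√3/226352037 ≈ 1.2308e+9 - 0.00048517*I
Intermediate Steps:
Y = -15 (Y = 3 - 9*2 = 3 - 18 = -15)
f(s, X) = 2*I*√3 (f(s, X) = √(-15 + 3) = √(-12) = 2*I*√3)
T(Z) = 2*Z (T(Z) = 1*(2*Z) = 2*Z)
(T(51) + 31600)*(1/(f(2, -73) + 15045) + 38825) = (2*51 + 31600)*(1/(2*I*√3 + 15045) + 38825) = (102 + 31600)*(1/(15045 + 2*I*√3) + 38825) = 31702*(38825 + 1/(15045 + 2*I*√3)) = 1230830150 + 31702/(15045 + 2*I*√3)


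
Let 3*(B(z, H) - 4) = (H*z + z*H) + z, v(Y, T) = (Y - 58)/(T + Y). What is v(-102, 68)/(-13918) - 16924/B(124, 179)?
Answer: -1502065259/1316948996 ≈ -1.1406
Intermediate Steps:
v(Y, T) = (-58 + Y)/(T + Y)
B(z, H) = 4 + z/3 + 2*H*z/3 (B(z, H) = 4 + ((H*z + z*H) + z)/3 = 4 + ((H*z + H*z) + z)/3 = 4 + (2*H*z + z)/3 = 4 + (z + 2*H*z)/3 = 4 + (z/3 + 2*H*z/3) = 4 + z/3 + 2*H*z/3)
v(-102, 68)/(-13918) - 16924/B(124, 179) = ((-58 - 102)/(68 - 102))/(-13918) - 16924/(4 + (⅓)*124 + (⅔)*179*124) = (-160/(-34))*(-1/13918) - 16924/(4 + 124/3 + 44392/3) = -1/34*(-160)*(-1/13918) - 16924/44528/3 = (80/17)*(-1/13918) - 16924*3/44528 = -40/118303 - 12693/11132 = -1502065259/1316948996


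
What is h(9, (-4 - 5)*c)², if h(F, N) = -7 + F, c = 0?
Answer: 4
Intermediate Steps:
h(9, (-4 - 5)*c)² = (-7 + 9)² = 2² = 4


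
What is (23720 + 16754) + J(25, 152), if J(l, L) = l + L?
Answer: 40651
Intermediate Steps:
J(l, L) = L + l
(23720 + 16754) + J(25, 152) = (23720 + 16754) + (152 + 25) = 40474 + 177 = 40651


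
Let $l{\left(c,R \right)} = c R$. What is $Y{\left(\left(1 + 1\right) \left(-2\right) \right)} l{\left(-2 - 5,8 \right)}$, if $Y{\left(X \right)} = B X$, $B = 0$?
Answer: $0$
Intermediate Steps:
$Y{\left(X \right)} = 0$ ($Y{\left(X \right)} = 0 X = 0$)
$l{\left(c,R \right)} = R c$
$Y{\left(\left(1 + 1\right) \left(-2\right) \right)} l{\left(-2 - 5,8 \right)} = 0 \cdot 8 \left(-2 - 5\right) = 0 \cdot 8 \left(-7\right) = 0 \left(-56\right) = 0$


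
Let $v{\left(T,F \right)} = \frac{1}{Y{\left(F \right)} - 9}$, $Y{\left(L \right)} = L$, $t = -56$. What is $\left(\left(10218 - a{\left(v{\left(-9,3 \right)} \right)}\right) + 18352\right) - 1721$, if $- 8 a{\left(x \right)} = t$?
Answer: $26842$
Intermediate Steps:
$v{\left(T,F \right)} = \frac{1}{-9 + F}$ ($v{\left(T,F \right)} = \frac{1}{F - 9} = \frac{1}{-9 + F}$)
$a{\left(x \right)} = 7$ ($a{\left(x \right)} = \left(- \frac{1}{8}\right) \left(-56\right) = 7$)
$\left(\left(10218 - a{\left(v{\left(-9,3 \right)} \right)}\right) + 18352\right) - 1721 = \left(\left(10218 - 7\right) + 18352\right) - 1721 = \left(10211 + 18352\right) - 1721 = 28563 - 1721 = 26842$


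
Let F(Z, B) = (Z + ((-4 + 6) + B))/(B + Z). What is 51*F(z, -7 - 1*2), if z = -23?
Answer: 765/16 ≈ 47.813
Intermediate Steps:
F(Z, B) = (2 + B + Z)/(B + Z) (F(Z, B) = (Z + (2 + B))/(B + Z) = (2 + B + Z)/(B + Z))
51*F(z, -7 - 1*2) = 51*((2 + (-7 - 1*2) - 23)/((-7 - 1*2) - 23)) = 51*((2 + (-7 - 2) - 23)/((-7 - 2) - 23)) = 51*((2 - 9 - 23)/(-9 - 23)) = 51*(-30/(-32)) = 51*(-1/32*(-30)) = 51*(15/16) = 765/16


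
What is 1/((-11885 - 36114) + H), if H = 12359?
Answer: -1/35640 ≈ -2.8058e-5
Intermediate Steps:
1/((-11885 - 36114) + H) = 1/((-11885 - 36114) + 12359) = 1/(-47999 + 12359) = 1/(-35640) = -1/35640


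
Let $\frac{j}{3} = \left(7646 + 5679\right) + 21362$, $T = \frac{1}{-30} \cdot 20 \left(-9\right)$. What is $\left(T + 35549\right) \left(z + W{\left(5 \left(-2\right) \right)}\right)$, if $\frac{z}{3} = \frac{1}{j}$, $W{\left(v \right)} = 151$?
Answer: $\frac{186227774590}{34687} \approx 5.3688 \cdot 10^{6}$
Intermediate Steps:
$T = 6$ ($T = \left(- \frac{1}{30}\right) 20 \left(-9\right) = \left(- \frac{2}{3}\right) \left(-9\right) = 6$)
$j = 104061$ ($j = 3 \left(\left(7646 + 5679\right) + 21362\right) = 3 \left(13325 + 21362\right) = 3 \cdot 34687 = 104061$)
$z = \frac{1}{34687}$ ($z = \frac{3}{104061} = 3 \cdot \frac{1}{104061} = \frac{1}{34687} \approx 2.8829 \cdot 10^{-5}$)
$\left(T + 35549\right) \left(z + W{\left(5 \left(-2\right) \right)}\right) = \left(6 + 35549\right) \left(\frac{1}{34687} + 151\right) = 35555 \cdot \frac{5237738}{34687} = \frac{186227774590}{34687}$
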